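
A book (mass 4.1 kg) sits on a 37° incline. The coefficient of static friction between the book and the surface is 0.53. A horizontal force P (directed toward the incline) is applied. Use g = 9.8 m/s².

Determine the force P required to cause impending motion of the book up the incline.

At impending motion up the slope, friction acts down-slope at its limit: f = μ_s N.
Perpendicular to the incline: N = m g cos θ + P sin θ.
Along the incline: P cos θ = m g sin θ + μ_s N = m g sin θ + μ_s (m g cos θ + P sin θ).
Solving, P (cos θ − μ_s sin θ) = m g (sin θ + μ_s cos θ), so P = 4.1×9.8×(sin 37° + 0.53 cos 37°)/(cos 37° − 0.53 sin 37°) = 40.2×1.025/0.4797 = 85.9 N.

P ≈ 85.9 N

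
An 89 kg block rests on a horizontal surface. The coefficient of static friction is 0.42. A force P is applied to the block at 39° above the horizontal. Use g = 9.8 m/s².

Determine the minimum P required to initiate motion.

N = m g − P sin α (the pull lifts the block).
At impending slip, P cos α = μ_s N = μ_s (m g − P sin α).
Solving: P (cos α + μ_s sin α) = μ_s m g → P = 0.42×872/(cos 39° + 0.42 sin 39°) = 366/1.041 = 352 N.

P ≈ 352 N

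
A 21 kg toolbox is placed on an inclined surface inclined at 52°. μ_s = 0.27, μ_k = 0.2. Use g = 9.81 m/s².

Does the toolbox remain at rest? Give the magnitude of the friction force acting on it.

N = m g cos θ = 127 N.
Down-slope weight component: m g sin θ = 162 N.
μ_s N = 34.2 N.
162 > 34.2 N, so it slides; kinetic friction f = μ_k N = 0.2×127 = 25.4 N.

f ≈ 25.4 N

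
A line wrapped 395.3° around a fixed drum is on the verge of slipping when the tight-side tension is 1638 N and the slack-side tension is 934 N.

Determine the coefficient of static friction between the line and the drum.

μ ≈ 0.0814

T₂/T₁ = e^{μβ} → μ = ln(T₂/T₁)/β.
β = 395.3° = 6.899 rad.
μ = ln(1638/934)/6.899 = ln(1.754)/6.899 = 0.0814.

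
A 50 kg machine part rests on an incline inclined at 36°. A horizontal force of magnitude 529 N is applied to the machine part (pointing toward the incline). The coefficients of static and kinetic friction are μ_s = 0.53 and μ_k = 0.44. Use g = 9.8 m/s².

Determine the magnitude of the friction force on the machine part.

The horizontal push has a component P sin θ into the surface, so N = m g cos θ + P sin θ = 396.4 + 310.9 = 707.4 N.
Parallel to the incline: P cos θ − m g sin θ = 428 − 288 = 140 N; the friction needed to balance this is 140 N acting down the slope.
Maximum static friction: μ_s N = 0.53 × 707.4 = 374.9 N.
|f_req| = 140 ≤ 374.9 N → the machine part is in equilibrium; friction equals the required value.

f ≈ 140 N (down the incline)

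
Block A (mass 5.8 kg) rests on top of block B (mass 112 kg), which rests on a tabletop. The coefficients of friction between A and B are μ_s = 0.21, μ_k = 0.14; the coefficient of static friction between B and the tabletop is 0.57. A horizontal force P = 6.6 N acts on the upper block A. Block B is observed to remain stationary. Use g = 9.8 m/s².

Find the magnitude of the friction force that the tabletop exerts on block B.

f ≈ 6.6 N

Normal force at the A–B interface: N₁ = m_A g = 56.84 N.
Maximum static friction on A from B: μ_s N₁ = 0.21×56.84 = 11.94 N.
P = 6.6 N is within that limit, so A and B move together (both at rest); the A–B friction is simply f₁ = P = 6.6 N.
By Newton's third law B feels 6.6 N forward from A. With B stationary, the floor's static friction on B balances it: f₂ = 6.6 N (well within μ_s(m_A+m_B)g = 658 N).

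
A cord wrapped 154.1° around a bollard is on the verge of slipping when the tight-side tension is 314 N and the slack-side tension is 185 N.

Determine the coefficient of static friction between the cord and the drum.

T₂/T₁ = e^{μβ} → μ = ln(T₂/T₁)/β.
β = 154.1° = 2.69 rad.
μ = ln(314/185)/2.69 = ln(1.697)/2.69 = 0.197.

μ ≈ 0.197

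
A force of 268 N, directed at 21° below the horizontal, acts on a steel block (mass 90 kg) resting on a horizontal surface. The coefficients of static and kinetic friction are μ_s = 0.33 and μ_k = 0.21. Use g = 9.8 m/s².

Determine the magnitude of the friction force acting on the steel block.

N = m g + P sin α = 882 + 268×sin 21° = 978 N.
The horizontal driving force is P cos α = 250.2 N, so equilibrium needs friction f = 250.2 N.
μ_s N = 0.33 × 978 = 322.8 N.
250.2 ≤ 322.8 N → static; friction equals the required 250 N.

f ≈ 250 N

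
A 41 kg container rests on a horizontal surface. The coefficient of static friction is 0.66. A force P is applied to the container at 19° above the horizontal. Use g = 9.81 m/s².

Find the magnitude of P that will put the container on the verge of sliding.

P ≈ 229 N

N = m g − P sin α (the pull lifts the container).
At impending slip, P cos α = μ_s N = μ_s (m g − P sin α).
Solving: P (cos α + μ_s sin α) = μ_s m g → P = 0.66×402/(cos 19° + 0.66 sin 19°) = 265/1.16 = 229 N.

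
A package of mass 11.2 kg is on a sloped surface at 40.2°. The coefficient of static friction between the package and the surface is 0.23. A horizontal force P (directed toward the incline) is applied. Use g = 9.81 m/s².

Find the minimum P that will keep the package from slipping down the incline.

The package tends to slide down (tan θ > μ_s), so at the point of impending slip friction acts up-slope at its limit: f = μ_s N.
Perpendicular to the incline: N = m g cos θ + P sin θ.
Along the incline: P cos θ + μ_s N = m g sin θ, i.e. P cos θ + μ_s (m g cos θ + P sin θ) = m g sin θ.
Solving, P (cos θ + μ_s sin θ) = m g (sin θ − μ_s cos θ), so P = 110×0.4698/0.9123 = 56.6 N.

P_min ≈ 56.6 N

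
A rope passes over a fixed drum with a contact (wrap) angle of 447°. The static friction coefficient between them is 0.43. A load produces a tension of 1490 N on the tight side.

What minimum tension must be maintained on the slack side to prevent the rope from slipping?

T_min ≈ 52 N

Capstan equation at impending slip: T_tight/T_slack = e^{μβ}.
β = 447° = 7.802 rad; e^{μβ} = e^{0.43×7.802} = 28.64.
T_slack = T_tight / e^{μβ} = 1490 / 28.64 = 52 N.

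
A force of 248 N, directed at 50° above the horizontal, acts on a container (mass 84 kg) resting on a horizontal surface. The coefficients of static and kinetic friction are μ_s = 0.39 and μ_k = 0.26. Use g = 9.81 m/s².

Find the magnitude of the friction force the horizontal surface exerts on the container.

The vertical component of P reduces the normal force: N = m g − P sin α = 824 − 190 = 634.1 N.
The horizontal driving force is P cos α = 159.4 N, so equilibrium needs friction f = 159.4 N.
μ_s N = 0.39 × 634.1 = 247.3 N.
Since 159.4 N does not exceed the limit, the container stays at rest and f = 159 N.

f ≈ 159 N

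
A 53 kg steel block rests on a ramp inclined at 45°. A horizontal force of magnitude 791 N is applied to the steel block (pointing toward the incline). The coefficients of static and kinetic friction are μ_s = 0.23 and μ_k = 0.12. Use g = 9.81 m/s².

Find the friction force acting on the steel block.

Resolve perpendicular to the incline: N = m g cos θ + P sin θ = 53×9.81×cos 45° + 791×sin 45° = 927 N.
Parallel to the incline: P cos θ − m g sin θ = 559.3 − 367.6 = 191.7 N; the friction needed to balance this is 191.7 N acting down the slope.
Maximum static friction: μ_s N = 0.23 × 927 = 213.2 N.
|f_req| = 191.7 ≤ 213.2 N → the steel block is in equilibrium; friction equals the required value.

f ≈ 192 N (down the incline)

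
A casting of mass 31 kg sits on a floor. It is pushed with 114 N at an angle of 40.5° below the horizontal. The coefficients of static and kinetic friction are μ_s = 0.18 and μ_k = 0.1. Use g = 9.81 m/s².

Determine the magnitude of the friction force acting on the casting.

f ≈ 37.8 N

Vertical equilibrium gives N = m g + P sin α = 378.1 N.
The horizontal driving force is P cos α = 86.69 N, so equilibrium needs friction f = 86.69 N.
The static-friction limit is μ_s N = 68.07 N.
The required friction exceeds μ_s N, so the casting moves and f = μ_k N = 37.8 N.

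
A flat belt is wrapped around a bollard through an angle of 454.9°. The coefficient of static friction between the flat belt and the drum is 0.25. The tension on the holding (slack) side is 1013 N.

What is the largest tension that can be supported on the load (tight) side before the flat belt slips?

T_max ≈ 7370 N

At impending slip the capstan equation gives T₂/T₁ = e^{μβ} with β in radians.
β = 454.9° × π/180 = 7.94 rad.
e^{μβ} = e^{0.25×7.94} = 7.278.
T₂ = T₁ · e^{μβ} = 1013 × 7.278 = 7370 N.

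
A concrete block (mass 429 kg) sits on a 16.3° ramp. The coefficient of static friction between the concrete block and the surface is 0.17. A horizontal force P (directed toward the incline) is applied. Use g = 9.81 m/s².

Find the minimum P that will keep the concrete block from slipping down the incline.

P_min ≈ 491 N

The concrete block tends to slide down (tan θ > μ_s), so at the point of impending slip friction acts up-slope at its limit: f = μ_s N.
Perpendicular to the incline: N = m g cos θ + P sin θ.
Along the incline: P cos θ + μ_s N = m g sin θ, i.e. P cos θ + μ_s (m g cos θ + P sin θ) = m g sin θ.
Solving, P (cos θ + μ_s sin θ) = m g (sin θ − μ_s cos θ), so P = 4210×0.1175/1.008 = 491 N.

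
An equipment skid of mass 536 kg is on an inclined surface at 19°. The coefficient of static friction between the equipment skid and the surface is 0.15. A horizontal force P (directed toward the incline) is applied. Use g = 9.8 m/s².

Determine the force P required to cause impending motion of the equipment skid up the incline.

P ≈ 2740 N

At impending motion up the slope, friction acts down-slope at its limit: f = μ_s N.
Perpendicular to the incline: N = m g cos θ + P sin θ.
Along the incline: P cos θ = m g sin θ + μ_s N = m g sin θ + μ_s (m g cos θ + P sin θ).
Solving, P (cos θ − μ_s sin θ) = m g (sin θ + μ_s cos θ), so P = 536×9.8×(sin 19° + 0.15 cos 19°)/(cos 19° − 0.15 sin 19°) = 5250×0.4674/0.8967 = 2740 N.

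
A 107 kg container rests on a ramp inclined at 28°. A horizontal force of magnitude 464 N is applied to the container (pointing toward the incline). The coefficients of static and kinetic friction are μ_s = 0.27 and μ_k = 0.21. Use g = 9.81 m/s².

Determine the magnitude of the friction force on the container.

Resolve perpendicular to the incline: N = m g cos θ + P sin θ = 107×9.81×cos 28° + 464×sin 28° = 1145 N.
Along the incline, the net driving force (taking up-slope positive) is P cos θ − m g sin θ = 409.7 − 492.8 = -83.1 N, so equilibrium requires friction f = 83.1 N (up-slope).
Maximum static friction: μ_s N = 0.27 × 1145 = 309.1 N.
Since 83.1 N is within the 309.1 N limit, the container stays put and friction is exactly 83.1 N.

f ≈ 83.1 N (up the incline)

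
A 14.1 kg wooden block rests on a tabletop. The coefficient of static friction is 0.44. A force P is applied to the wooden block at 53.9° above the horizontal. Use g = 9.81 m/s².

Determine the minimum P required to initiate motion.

N = m g − P sin α (the pull lifts the wooden block).
At impending slip, P cos α = μ_s N = μ_s (m g − P sin α).
Solving: P (cos α + μ_s sin α) = μ_s m g → P = 0.44×138/(cos 53.9° + 0.44 sin 53.9°) = 60.9/0.9447 = 64.4 N.

P ≈ 64.4 N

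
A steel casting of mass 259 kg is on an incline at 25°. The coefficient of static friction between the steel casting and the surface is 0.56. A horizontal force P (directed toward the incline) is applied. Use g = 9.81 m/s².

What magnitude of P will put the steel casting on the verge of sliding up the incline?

At impending motion up the slope, friction acts down-slope at its limit: f = μ_s N.
Perpendicular to the incline: N = m g cos θ + P sin θ.
Along the incline: P cos θ = m g sin θ + μ_s N = m g sin θ + μ_s (m g cos θ + P sin θ).
Solving, P (cos θ − μ_s sin θ) = m g (sin θ + μ_s cos θ), so P = 259×9.81×(sin 25° + 0.56 cos 25°)/(cos 25° − 0.56 sin 25°) = 2540×0.9302/0.6696 = 3530 N.

P ≈ 3530 N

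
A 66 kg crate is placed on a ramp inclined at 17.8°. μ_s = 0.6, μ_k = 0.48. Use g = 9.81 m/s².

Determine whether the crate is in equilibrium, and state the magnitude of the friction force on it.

f ≈ 198 N

N = m g cos θ = 616 N.
Down-slope weight component: m g sin θ = 198 N.
μ_s N = 370 N.
198 ≤ 370 N, so it stays put; friction = 198 N.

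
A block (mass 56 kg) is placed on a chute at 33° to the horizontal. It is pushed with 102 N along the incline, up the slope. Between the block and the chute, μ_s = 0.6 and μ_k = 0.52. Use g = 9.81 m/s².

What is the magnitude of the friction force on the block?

f ≈ 197 N (up the incline)

Normal force: N = m g cos θ = 56 × 9.81 × cos 33° = 460.7 N.
The friction needed for equilibrium is m g sin θ − P = 299.2 − 102 = 197.2 N, measured positive up-slope.
Maximum static friction available: μ_s N = 0.6 × 460.7 = 276.4 N.
Since |197.2| ≤ 276.4 N, the block remains in static equilibrium and friction takes exactly the required value.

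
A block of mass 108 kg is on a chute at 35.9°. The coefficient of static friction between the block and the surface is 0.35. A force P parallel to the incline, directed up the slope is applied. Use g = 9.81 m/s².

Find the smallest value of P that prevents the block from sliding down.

The block tends to slide down (tan θ > μ_s), so at the point of impending slip friction acts up-slope at its limit: f = μ_s N.
P is parallel to the surface, so N = m g cos θ = 858 N.
Along the incline: P + μ_s N = m g sin θ, so P = 621 − 0.35×858 = 321 N.

P_min ≈ 321 N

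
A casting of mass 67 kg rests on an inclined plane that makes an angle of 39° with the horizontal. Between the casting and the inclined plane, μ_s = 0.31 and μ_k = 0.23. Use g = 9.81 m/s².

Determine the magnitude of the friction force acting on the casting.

Normal force: N = m g cos θ = 67 × 9.81 × cos 39° = 510.8 N.
For equilibrium along the incline, friction must balance the weight component: f = m g sin θ = 413.6 N up the slope.
Maximum static friction available: μ_s N = 0.31 × 510.8 = 158.3 N.
|413.6| exceeds 158.3 N, so the casting slips down-slope; friction is kinetic, f = μ_k N = 0.23×510.8 = 117 N.

f ≈ 117 N (up the incline)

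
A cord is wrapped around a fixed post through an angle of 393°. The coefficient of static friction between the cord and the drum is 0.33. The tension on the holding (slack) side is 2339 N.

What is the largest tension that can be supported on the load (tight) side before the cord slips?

At impending slip the capstan equation gives T₂/T₁ = e^{μβ} with β in radians.
β = 393° × π/180 = 6.859 rad.
e^{μβ} = e^{0.33×6.859} = 9.617.
T₂ = T₁ · e^{μβ} = 2339 × 9.617 = 22500 N.

T_max ≈ 22500 N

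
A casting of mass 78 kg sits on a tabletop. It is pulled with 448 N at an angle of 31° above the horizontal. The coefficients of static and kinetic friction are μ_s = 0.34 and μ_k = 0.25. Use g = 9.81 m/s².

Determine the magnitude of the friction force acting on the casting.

f ≈ 134 N

Vertical equilibrium gives N = m g − P sin α = 534.4 N.
Horizontally, friction must balance P cos α = 384 N.
μ_s N = 0.34 × 534.4 = 181.7 N.
The required friction exceeds μ_s N, so the casting moves and f = μ_k N = 134 N.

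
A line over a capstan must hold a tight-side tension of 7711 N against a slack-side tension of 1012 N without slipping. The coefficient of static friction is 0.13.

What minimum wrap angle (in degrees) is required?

T₂/T₁ = e^{μβ} → β = ln(T₂/T₁)/μ.
β = ln(7711/1012)/0.13 = 2.031/0.13 = 15.62 rad.
In degrees: β = 15.62 × 180/π = 895°.

β_min ≈ 895°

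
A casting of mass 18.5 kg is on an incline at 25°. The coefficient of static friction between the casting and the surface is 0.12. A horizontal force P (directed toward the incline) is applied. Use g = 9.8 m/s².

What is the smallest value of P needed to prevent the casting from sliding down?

The casting tends to slide down (tan θ > μ_s), so at the point of impending slip friction acts up-slope at its limit: f = μ_s N.
Perpendicular to the incline: N = m g cos θ + P sin θ.
Along the incline: P cos θ + μ_s N = m g sin θ, i.e. P cos θ + μ_s (m g cos θ + P sin θ) = m g sin θ.
Solving, P (cos θ + μ_s sin θ) = m g (sin θ − μ_s cos θ), so P = 181×0.3139/0.957 = 59.5 N.

P_min ≈ 59.5 N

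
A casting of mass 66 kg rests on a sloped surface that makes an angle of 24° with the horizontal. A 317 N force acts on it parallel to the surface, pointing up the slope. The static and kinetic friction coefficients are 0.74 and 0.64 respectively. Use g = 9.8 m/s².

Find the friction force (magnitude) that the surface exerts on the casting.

f ≈ 53.9 N (down the incline)

Normal force: N = m g cos θ = 66 × 9.8 × cos 24° = 590.9 N.
Parallel to the incline, ΣF = 0 gives f = m g sin θ − P = 263.1 − 317 = -53.92 N (up-slope positive).
Maximum static friction available: μ_s N = 0.74 × 590.9 = 437.3 N.
Since |-53.92| ≤ 437.3 N, the casting remains in static equilibrium and friction takes exactly the required value.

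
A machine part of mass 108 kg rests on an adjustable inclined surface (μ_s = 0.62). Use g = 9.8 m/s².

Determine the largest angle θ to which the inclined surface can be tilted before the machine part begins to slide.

θ_max ≈ 31.8°

At the slip threshold, m g sin θ = μ_s · m g cos θ, so tan θ = μ_s.
θ_max = arctan(0.62) = 31.8°.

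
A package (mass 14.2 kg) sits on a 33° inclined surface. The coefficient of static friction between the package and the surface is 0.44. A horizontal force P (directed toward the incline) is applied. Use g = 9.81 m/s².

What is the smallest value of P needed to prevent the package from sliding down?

The package tends to slide down (tan θ > μ_s), so at the point of impending slip friction acts up-slope at its limit: f = μ_s N.
Perpendicular to the incline: N = m g cos θ + P sin θ.
Along the incline: P cos θ + μ_s N = m g sin θ, i.e. P cos θ + μ_s (m g cos θ + P sin θ) = m g sin θ.
Solving, P (cos θ + μ_s sin θ) = m g (sin θ − μ_s cos θ), so P = 139×0.1756/1.078 = 22.7 N.

P_min ≈ 22.7 N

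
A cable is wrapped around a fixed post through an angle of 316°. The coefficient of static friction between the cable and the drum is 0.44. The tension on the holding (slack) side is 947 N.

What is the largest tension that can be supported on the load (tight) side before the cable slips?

At impending slip the capstan equation gives T₂/T₁ = e^{μβ} with β in radians.
β = 316° × π/180 = 5.515 rad.
e^{μβ} = e^{0.44×5.515} = 11.32.
T₂ = T₁ · e^{μβ} = 947 × 11.32 = 10700 N.

T_max ≈ 10700 N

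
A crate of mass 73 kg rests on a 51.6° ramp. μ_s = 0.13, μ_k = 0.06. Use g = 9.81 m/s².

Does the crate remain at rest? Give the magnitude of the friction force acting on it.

N = m g cos θ = 445 N.
Down-slope weight component: m g sin θ = 561 N.
μ_s N = 57.8 N.
561 > 57.8 N, so it slides; kinetic friction f = μ_k N = 0.06×445 = 26.7 N.

f ≈ 26.7 N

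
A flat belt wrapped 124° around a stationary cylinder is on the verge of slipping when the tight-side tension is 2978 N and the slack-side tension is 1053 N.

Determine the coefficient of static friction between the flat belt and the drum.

T₂/T₁ = e^{μβ} → μ = ln(T₂/T₁)/β.
β = 124° = 2.164 rad.
μ = ln(2978/1053)/2.164 = ln(2.828)/2.164 = 0.48.

μ ≈ 0.48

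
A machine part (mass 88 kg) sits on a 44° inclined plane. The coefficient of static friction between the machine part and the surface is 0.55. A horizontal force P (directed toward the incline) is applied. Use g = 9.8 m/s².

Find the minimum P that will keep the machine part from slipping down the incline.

The machine part tends to slide down (tan θ > μ_s), so at the point of impending slip friction acts up-slope at its limit: f = μ_s N.
Perpendicular to the incline: N = m g cos θ + P sin θ.
Along the incline: P cos θ + μ_s N = m g sin θ, i.e. P cos θ + μ_s (m g cos θ + P sin θ) = m g sin θ.
Solving, P (cos θ + μ_s sin θ) = m g (sin θ − μ_s cos θ), so P = 862×0.299/1.101 = 234 N.

P_min ≈ 234 N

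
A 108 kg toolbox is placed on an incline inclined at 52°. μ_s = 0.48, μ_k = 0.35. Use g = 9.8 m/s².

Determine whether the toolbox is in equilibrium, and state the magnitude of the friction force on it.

f ≈ 228 N

N = m g cos θ = 652 N.
Down-slope weight component: m g sin θ = 834 N.
μ_s N = 313 N.
834 > 313 N, so it slides; kinetic friction f = μ_k N = 0.35×652 = 228 N.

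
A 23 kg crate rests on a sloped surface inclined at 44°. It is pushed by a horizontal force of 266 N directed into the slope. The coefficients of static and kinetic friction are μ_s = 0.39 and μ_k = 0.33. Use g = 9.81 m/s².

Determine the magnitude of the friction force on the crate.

f ≈ 34.6 N (down the incline)

The horizontal push has a component P sin θ into the surface, so N = m g cos θ + P sin θ = 162.3 + 184.8 = 347.1 N.
Along the incline, the net driving force (taking up-slope positive) is P cos θ − m g sin θ = 191.3 − 156.7 = 34.61 N, so equilibrium requires friction f = -34.61 N (down-slope).
Maximum static friction: μ_s N = 0.39 × 347.1 = 135.4 N.
|f_req| = 34.61 ≤ 135.4 N → the crate is in equilibrium; friction equals the required value.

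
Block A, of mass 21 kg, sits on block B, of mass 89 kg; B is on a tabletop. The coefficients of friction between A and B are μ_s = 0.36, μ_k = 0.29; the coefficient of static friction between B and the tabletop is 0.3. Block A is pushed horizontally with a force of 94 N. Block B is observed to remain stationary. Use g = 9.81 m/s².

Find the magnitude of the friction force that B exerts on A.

Normal force at the A–B interface: N₁ = m_A g = 206 N.
Maximum static friction on A from B: μ_s N₁ = 0.36×206 = 74.16 N.
Since P = 94 N > 74.16 N, A slides on B; the A–B friction is kinetic: f₁ = μ_k N₁ = 0.29×206 = 59.7 N.
By Newton's third law B feels 59.7 N forward from A. With B stationary, the floor's static friction on B balances it: f₂ = 59.7 N (well within μ_s(m_A+m_B)g = 323.7 N).

f ≈ 59.7 N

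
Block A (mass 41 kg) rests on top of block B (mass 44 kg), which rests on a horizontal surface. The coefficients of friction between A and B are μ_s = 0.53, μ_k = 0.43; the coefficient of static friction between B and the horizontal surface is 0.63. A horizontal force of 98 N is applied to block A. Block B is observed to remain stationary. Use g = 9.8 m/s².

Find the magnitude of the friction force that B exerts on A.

f ≈ 98 N

Between the blocks, N₁ = m_A g = 401.8 N.
So the A–B interface can sustain at most μ_s N₁ = 213 N of static friction.
Since P = 98 N ≤ 213 N, A does not slip on B; friction on A equals P = 98 N.
By Newton's third law B feels 98 N forward from A. With B stationary, the floor's static friction on B balances it: f₂ = 98 N (well within μ_s(m_A+m_B)g = 524.8 N).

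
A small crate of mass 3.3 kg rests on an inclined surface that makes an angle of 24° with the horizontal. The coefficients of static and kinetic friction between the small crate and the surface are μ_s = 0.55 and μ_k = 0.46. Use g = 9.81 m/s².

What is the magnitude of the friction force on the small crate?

The normal reaction is N = m g cos θ = 29.57 N.
For equilibrium along the incline, friction must balance the weight component: f = m g sin θ = 13.17 N up the slope.
Static friction can supply at most μ_s N = 16.27 N.
Since |13.17| ≤ 16.27 N, static friction is sufficient; f equals the required value, not μ_s N.

f ≈ 13.2 N (up the incline)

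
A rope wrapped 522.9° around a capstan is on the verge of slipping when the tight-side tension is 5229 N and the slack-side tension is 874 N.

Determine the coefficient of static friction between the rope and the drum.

T₂/T₁ = e^{μβ} → μ = ln(T₂/T₁)/β.
β = 522.9° = 9.126 rad.
μ = ln(5229/874)/9.126 = ln(5.983)/9.126 = 0.196.

μ ≈ 0.196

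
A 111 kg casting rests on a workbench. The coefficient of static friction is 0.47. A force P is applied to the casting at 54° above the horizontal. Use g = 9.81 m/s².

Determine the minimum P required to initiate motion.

P ≈ 529 N

N = m g − P sin α (the pull lifts the casting).
At impending slip, P cos α = μ_s N = μ_s (m g − P sin α).
Solving: P (cos α + μ_s sin α) = μ_s m g → P = 0.47×1090/(cos 54° + 0.47 sin 54°) = 512/0.968 = 529 N.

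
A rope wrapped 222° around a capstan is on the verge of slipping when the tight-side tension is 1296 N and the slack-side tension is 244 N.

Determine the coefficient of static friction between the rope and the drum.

T₂/T₁ = e^{μβ} → μ = ln(T₂/T₁)/β.
β = 222° = 3.875 rad.
μ = ln(1296/244)/3.875 = ln(5.311)/3.875 = 0.431.

μ ≈ 0.431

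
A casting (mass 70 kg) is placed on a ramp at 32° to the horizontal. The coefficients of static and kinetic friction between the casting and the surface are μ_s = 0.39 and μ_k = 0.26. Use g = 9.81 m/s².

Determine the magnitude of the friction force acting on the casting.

Normal force: N = m g cos θ = 70 × 9.81 × cos 32° = 582.4 N.
Along the slope the weight component is m g sin θ = 363.9 N; friction must supply exactly this, acting up-slope.
The static-friction ceiling is μ_s N = 0.39 × 582.4 = 227.1 N.
|363.9| exceeds 227.1 N, so the casting slips down-slope; friction is kinetic, f = μ_k N = 0.26×582.4 = 151 N.

f ≈ 151 N (up the incline)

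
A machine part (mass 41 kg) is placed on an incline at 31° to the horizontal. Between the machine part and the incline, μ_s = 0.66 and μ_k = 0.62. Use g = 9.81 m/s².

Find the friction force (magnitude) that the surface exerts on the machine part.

The normal reaction is N = m g cos θ = 344.8 N.
For equilibrium along the incline, friction must balance the weight component: f = m g sin θ = 207.2 N up the slope.
The static-friction ceiling is μ_s N = 0.66 × 344.8 = 227.5 N.
Since |207.2| ≤ 227.5 N, the machine part remains in static equilibrium and friction takes exactly the required value.

f ≈ 207 N (up the incline)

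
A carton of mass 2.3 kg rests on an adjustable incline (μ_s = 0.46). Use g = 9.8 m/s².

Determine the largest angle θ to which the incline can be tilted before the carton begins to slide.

At the slip threshold, m g sin θ = μ_s · m g cos θ, so tan θ = μ_s.
θ_max = arctan(0.46) = 24.7°.

θ_max ≈ 24.7°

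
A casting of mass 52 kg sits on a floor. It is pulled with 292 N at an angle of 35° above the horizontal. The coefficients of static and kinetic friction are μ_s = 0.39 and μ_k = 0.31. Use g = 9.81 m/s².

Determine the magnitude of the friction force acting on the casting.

N = m g − P sin α = 510.1 − 292×sin 35° = 342.6 N.
The horizontal driving force is P cos α = 239.2 N, so equilibrium needs friction f = 239.2 N.
μ_s N = 0.39 × 342.6 = 133.6 N.
239.2 > 133.6 N → the casting slides; f = μ_k N = 0.31×342.6 = 106 N.

f ≈ 106 N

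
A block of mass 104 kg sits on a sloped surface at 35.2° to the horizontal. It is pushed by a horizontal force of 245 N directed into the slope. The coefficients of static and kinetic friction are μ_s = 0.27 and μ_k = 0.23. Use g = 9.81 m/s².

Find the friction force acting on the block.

f ≈ 224 N (up the incline)

Normal direction: N = m g cos θ + P sin θ = 974.9 N.
Along the incline, the net driving force (taking up-slope positive) is P cos θ − m g sin θ = 200.2 − 588.1 = -387.9 N, so equilibrium requires friction f = 387.9 N (up-slope).
Maximum static friction: μ_s N = 0.27 × 974.9 = 263.2 N.
|f_req| = 387.9 > 263.2 N → the block slides down the incline; f = μ_k N = 0.23 × 974.9 = 224 N.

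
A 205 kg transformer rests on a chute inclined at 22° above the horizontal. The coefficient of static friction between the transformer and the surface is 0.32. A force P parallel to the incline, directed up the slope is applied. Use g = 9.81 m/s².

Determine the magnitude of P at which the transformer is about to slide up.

P ≈ 1350 N

At impending motion up the slope, friction acts down-slope at its limit: f = μ_s N.
P is parallel to the surface, so N = m g cos θ = 1860 N.
Along the incline: P = m g sin θ + μ_s N = 753 + 0.32×1860 = 1350 N.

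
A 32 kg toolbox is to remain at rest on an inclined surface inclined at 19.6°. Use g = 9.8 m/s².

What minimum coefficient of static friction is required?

At the slip threshold m g sin θ = μ_s m g cos θ, so μ_s,min = tan θ.
μ_s,min = tan 19.6° = 0.356.

μ_s,min ≈ 0.356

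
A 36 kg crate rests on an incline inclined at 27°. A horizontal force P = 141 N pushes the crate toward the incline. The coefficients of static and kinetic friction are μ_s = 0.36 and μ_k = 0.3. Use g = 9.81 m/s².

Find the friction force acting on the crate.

Resolve perpendicular to the incline: N = m g cos θ + P sin θ = 36×9.81×cos 27° + 141×sin 27° = 378.7 N.
Parallel to the incline: P cos θ − m g sin θ = 125.6 − 160.3 = -34.7 N; the friction needed to balance this is 34.7 N acting up the slope.
Maximum static friction: μ_s N = 0.36 × 378.7 = 136.3 N.
|f_req| = 34.7 ≤ 136.3 N → the crate is in equilibrium; friction equals the required value.

f ≈ 34.7 N (up the incline)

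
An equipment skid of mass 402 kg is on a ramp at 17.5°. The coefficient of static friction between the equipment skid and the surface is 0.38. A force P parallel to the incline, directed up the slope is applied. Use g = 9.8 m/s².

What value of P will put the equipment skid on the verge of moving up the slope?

At impending motion up the slope, friction acts down-slope at its limit: f = μ_s N.
P is parallel to the surface, so N = m g cos θ = 3760 N.
Along the incline: P = m g sin θ + μ_s N = 1180 + 0.38×3760 = 2610 N.

P ≈ 2610 N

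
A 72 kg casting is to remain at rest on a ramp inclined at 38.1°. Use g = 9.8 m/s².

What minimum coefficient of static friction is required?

At the slip threshold m g sin θ = μ_s m g cos θ, so μ_s,min = tan θ.
μ_s,min = tan 38.1° = 0.784.

μ_s,min ≈ 0.784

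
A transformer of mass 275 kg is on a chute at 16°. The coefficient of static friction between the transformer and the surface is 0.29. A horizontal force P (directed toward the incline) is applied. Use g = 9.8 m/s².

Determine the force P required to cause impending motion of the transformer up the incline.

P ≈ 1700 N

At impending motion up the slope, friction acts down-slope at its limit: f = μ_s N.
Perpendicular to the incline: N = m g cos θ + P sin θ.
Along the incline: P cos θ = m g sin θ + μ_s N = m g sin θ + μ_s (m g cos θ + P sin θ).
Solving, P (cos θ − μ_s sin θ) = m g (sin θ + μ_s cos θ), so P = 275×9.8×(sin 16° + 0.29 cos 16°)/(cos 16° − 0.29 sin 16°) = 2700×0.5544/0.8813 = 1700 N.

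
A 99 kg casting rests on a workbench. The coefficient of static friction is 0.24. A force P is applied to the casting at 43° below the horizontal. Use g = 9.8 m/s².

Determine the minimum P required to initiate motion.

N = m g + P sin α (the push presses the casting into the workbench).
At impending slip, P cos α = μ_s N = μ_s (m g + P sin α).
Solving: P (cos α − μ_s sin α) = μ_s m g → P = 0.24×970/(cos 43° − 0.24 sin 43°) = 233/0.5677 = 410 N.

P ≈ 410 N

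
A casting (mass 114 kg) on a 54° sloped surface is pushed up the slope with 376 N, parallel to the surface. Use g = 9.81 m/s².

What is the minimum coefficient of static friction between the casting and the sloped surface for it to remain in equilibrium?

μ_s,min ≈ 0.804

N = m g cos θ = 657.3 N.
Friction must make up the shortfall along the incline: f = m g sin θ − P = 904.8 − 376 = 528.8 N.
At the threshold f = μ_s N, so μ_s,min = 528.8/657.3 = 0.804.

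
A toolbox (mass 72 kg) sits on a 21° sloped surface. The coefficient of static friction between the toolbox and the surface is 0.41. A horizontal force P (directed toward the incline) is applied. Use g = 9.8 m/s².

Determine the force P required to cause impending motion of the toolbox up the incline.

P ≈ 665 N

At impending motion up the slope, friction acts down-slope at its limit: f = μ_s N.
Perpendicular to the incline: N = m g cos θ + P sin θ.
Along the incline: P cos θ = m g sin θ + μ_s N = m g sin θ + μ_s (m g cos θ + P sin θ).
Solving, P (cos θ − μ_s sin θ) = m g (sin θ + μ_s cos θ), so P = 72×9.8×(sin 21° + 0.41 cos 21°)/(cos 21° − 0.41 sin 21°) = 706×0.7411/0.7866 = 665 N.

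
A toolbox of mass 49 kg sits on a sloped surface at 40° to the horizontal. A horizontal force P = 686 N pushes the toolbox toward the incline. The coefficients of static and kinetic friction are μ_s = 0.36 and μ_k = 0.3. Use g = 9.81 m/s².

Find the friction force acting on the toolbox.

f ≈ 217 N (down the incline)

Normal direction: N = m g cos θ + P sin θ = 809.2 N.
Along the incline, the net driving force (taking up-slope positive) is P cos θ − m g sin θ = 525.5 − 309 = 216.5 N, so equilibrium requires friction f = -216.5 N (down-slope).
Maximum static friction: μ_s N = 0.36 × 809.2 = 291.3 N.
Since 216.5 N is within the 291.3 N limit, the toolbox stays put and friction is exactly 217 N.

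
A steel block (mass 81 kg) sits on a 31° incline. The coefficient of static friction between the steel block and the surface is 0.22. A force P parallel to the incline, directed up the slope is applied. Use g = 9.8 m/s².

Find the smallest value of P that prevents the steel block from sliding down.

P_min ≈ 259 N

The steel block tends to slide down (tan θ > μ_s), so at the point of impending slip friction acts up-slope at its limit: f = μ_s N.
P is parallel to the surface, so N = m g cos θ = 680 N.
Along the incline: P + μ_s N = m g sin θ, so P = 409 − 0.22×680 = 259 N.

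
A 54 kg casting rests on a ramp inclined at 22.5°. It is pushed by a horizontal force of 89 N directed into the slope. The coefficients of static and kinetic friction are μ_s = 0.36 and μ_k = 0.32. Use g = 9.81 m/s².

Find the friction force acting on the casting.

Normal direction: N = m g cos θ + P sin θ = 523.5 N.
Parallel to the incline: P cos θ − m g sin θ = 82.23 − 202.7 = -120.5 N; the friction needed to balance this is 120.5 N acting up the slope.
The limit of static friction is μ_s N = 188.5 N.
|f_req| = 120.5 ≤ 188.5 N → the casting is in equilibrium; friction equals the required value.

f ≈ 120 N (up the incline)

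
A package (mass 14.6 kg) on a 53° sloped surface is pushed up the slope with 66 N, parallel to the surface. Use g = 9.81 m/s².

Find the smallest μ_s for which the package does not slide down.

μ_s,min ≈ 0.561

N = m g cos θ = 86.2 N.
Friction must make up the shortfall along the incline: f = m g sin θ − P = 114.4 − 66 = 48.39 N.
At the threshold f = μ_s N, so μ_s,min = 48.39/86.2 = 0.561.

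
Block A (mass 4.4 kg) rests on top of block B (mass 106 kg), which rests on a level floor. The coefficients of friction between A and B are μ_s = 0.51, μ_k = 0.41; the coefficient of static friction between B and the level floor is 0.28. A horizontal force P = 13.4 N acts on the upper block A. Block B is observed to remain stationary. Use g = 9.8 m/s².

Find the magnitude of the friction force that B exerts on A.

f ≈ 13.4 N

The normal force B exerts on A is simply A's weight, N₁ = 43.12 N.
Maximum static friction on A from B: μ_s N₁ = 0.51×43.12 = 21.99 N.
Since P = 13.4 N ≤ 21.99 N, A does not slip on B; friction on A equals P = 13.4 N.
B experiences an equal 13.4 N forward from A (third law). B is in equilibrium, so the floor supplies f₂ = 13.4 N of static friction (limit μ_s(m_A+m_B)g = 302.9 N, not exceeded).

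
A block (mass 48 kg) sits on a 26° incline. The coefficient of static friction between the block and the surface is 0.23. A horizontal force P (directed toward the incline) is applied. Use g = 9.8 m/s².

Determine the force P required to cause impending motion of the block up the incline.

At impending motion up the slope, friction acts down-slope at its limit: f = μ_s N.
Perpendicular to the incline: N = m g cos θ + P sin θ.
Along the incline: P cos θ = m g sin θ + μ_s N = m g sin θ + μ_s (m g cos θ + P sin θ).
Solving, P (cos θ − μ_s sin θ) = m g (sin θ + μ_s cos θ), so P = 48×9.8×(sin 26° + 0.23 cos 26°)/(cos 26° − 0.23 sin 26°) = 470×0.6451/0.798 = 380 N.

P ≈ 380 N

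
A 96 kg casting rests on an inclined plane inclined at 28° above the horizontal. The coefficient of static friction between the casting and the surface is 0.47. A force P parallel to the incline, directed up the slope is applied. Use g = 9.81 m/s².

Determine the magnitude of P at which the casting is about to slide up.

At impending motion up the slope, friction acts down-slope at its limit: f = μ_s N.
P is parallel to the surface, so N = m g cos θ = 832 N.
Along the incline: P = m g sin θ + μ_s N = 442 + 0.47×832 = 833 N.

P ≈ 833 N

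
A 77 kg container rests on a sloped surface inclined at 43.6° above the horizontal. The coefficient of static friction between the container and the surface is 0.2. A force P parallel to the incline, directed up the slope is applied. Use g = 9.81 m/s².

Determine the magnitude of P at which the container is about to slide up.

At impending motion up the slope, friction acts down-slope at its limit: f = μ_s N.
P is parallel to the surface, so N = m g cos θ = 547 N.
Along the incline: P = m g sin θ + μ_s N = 521 + 0.2×547 = 630 N.

P ≈ 630 N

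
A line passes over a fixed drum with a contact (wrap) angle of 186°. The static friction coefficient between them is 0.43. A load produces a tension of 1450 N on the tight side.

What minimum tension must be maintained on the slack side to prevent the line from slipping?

T_min ≈ 359 N

Capstan equation at impending slip: T_tight/T_slack = e^{μβ}.
β = 186° = 3.246 rad; e^{μβ} = e^{0.43×3.246} = 4.039.
T_slack = T_tight / e^{μβ} = 1450 / 4.039 = 359 N.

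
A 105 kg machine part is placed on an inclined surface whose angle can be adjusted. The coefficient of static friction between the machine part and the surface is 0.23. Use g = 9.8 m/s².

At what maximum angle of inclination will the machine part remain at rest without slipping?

At the slip threshold, m g sin θ = μ_s · m g cos θ, so tan θ = μ_s.
θ_max = arctan(0.23) = 13°.

θ_max ≈ 13°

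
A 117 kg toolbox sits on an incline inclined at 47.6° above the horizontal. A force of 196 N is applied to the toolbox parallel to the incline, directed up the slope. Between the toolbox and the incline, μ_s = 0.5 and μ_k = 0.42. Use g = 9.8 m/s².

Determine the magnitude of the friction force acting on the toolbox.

f ≈ 325 N (up the incline)

The normal reaction is N = m g cos θ = 773.2 N.
The friction needed for equilibrium is m g sin θ − P = 846.7 − 196 = 650.7 N, measured positive up-slope.
Static friction can supply at most μ_s N = 386.6 N.
|650.7| exceeds 386.6 N, so the toolbox slips down-slope; friction is kinetic, f = μ_k N = 0.42×773.2 = 325 N.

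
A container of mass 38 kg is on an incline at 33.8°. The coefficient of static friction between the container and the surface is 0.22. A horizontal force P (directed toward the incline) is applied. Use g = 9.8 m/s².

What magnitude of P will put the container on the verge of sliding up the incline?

At impending motion up the slope, friction acts down-slope at its limit: f = μ_s N.
Perpendicular to the incline: N = m g cos θ + P sin θ.
Along the incline: P cos θ = m g sin θ + μ_s N = m g sin θ + μ_s (m g cos θ + P sin θ).
Solving, P (cos θ − μ_s sin θ) = m g (sin θ + μ_s cos θ), so P = 38×9.8×(sin 33.8° + 0.22 cos 33.8°)/(cos 33.8° − 0.22 sin 33.8°) = 372×0.7391/0.7086 = 388 N.

P ≈ 388 N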